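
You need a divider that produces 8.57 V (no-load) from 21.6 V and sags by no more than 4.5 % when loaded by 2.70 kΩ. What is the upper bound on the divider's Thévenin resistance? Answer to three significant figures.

R_th ≤ 127 Ω

Loading drop = R_th/(R_th + R_L) ≤ 0.0450, so R_th ≤ R_L · ε/(1−ε) = 2.70 kΩ × 0.0450/0.9550 = 127 Ω.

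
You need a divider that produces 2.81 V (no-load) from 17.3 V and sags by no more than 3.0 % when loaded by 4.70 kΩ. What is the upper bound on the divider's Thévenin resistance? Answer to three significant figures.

Loading drop = R_th/(R_th + R_L) ≤ 0.0300, so R_th ≤ R_L · ε/(1−ε) = 4.70 kΩ × 0.0300/0.9700 = 145 Ω.
(Any R1, R2 with R2/(R1+R2) = 0.162 and R1‖R2 ≤ 145 Ω will meet the spec.)

R_th ≤ 145 Ω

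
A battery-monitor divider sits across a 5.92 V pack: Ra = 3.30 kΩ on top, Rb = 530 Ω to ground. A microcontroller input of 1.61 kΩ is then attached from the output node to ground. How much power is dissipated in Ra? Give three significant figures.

P ≈ 8.45 mW

Total resistance from the source is Ra + (Rb‖R_L) = 3699 Ω, so I = 5.92/3699 Ω = 1.601 mA.
P = I²·Ra = (1.601 mA)² × 3.30 kΩ = 8.45 mW.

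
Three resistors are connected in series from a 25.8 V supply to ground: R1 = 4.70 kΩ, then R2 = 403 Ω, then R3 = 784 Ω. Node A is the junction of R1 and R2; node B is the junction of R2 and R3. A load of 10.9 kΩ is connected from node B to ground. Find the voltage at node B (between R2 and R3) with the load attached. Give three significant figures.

At node B, R3 is in parallel with the load: R3‖R_L = 731.4 Ω.
Below node A the resistance is R2 + (R3‖R_L) = 1134 Ω, so V_A = 25.8 × 1134/5834 = 5.016 V.
Then V_B = V_A × (R3‖R_L)/(R2 + R3‖R_L) = 5.016 × 731.4/1134 = 3.23 V.

V ≈ 3.23 V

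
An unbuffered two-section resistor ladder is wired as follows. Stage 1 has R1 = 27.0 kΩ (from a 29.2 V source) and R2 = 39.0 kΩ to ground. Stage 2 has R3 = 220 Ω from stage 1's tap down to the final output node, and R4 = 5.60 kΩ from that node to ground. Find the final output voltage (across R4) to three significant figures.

Stage 2 presents R3+R4 = 5820 Ω as a load on stage 1's tap.
Stage 1's lower leg becomes R2‖(R3+R4) = 5064 Ω, so V_mid = 29.2 × 5064/32060 = 4.612 V.
Stage 2 is itself unloaded: V_out = V_mid × R4/(R3+R4) = 4.612 × 5600/5820 = 4.44 V.

V_out ≈ 4.44 V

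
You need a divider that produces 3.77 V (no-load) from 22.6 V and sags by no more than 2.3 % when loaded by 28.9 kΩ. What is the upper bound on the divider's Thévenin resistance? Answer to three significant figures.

Loading drop = R_th/(R_th + R_L) ≤ 0.0230, so R_th ≤ R_L · ε/(1−ε) = 28.9 kΩ × 0.0230/0.9770 = 680 Ω.

R_th ≤ 680 Ω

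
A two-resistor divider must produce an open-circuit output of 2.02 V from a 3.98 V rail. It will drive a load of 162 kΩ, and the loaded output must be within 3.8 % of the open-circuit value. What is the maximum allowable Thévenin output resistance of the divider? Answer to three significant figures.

R_th ≤ 6.40 kΩ

Loading drop = R_th/(R_th + R_L) ≤ 0.0380, so R_th ≤ R_L · ε/(1−ε) = 162 kΩ × 0.0380/0.9620 = 6.40 kΩ.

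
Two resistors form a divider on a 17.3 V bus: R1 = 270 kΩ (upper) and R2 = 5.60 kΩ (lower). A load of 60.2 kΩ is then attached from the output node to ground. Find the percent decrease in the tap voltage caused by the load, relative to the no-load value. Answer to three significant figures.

The divider's output (Thévenin) resistance is R1‖R2 = 5.486 kΩ.
Fractional drop under load = R_th/(R_th + R_L) = 5.486 / (5.486 + 60.2) = 0.08352.
So the output falls by 8.35 %.

8.35 %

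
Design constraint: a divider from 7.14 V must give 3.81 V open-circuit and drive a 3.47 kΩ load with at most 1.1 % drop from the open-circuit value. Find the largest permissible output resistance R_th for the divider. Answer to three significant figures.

R_th ≤ 38.6 Ω

Loading drop = R_th/(R_th + R_L) ≤ 0.0110, so R_th ≤ R_L · ε/(1−ε) = 3.47 kΩ × 0.0110/0.9890 = 38.6 Ω.
(Any R1, R2 with R2/(R1+R2) = 0.534 and R1‖R2 ≤ 38.6 Ω will meet the spec.)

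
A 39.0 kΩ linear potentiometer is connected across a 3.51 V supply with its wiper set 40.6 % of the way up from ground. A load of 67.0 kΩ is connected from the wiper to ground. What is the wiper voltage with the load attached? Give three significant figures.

V ≈ 1.25 V

The wiper splits the pot into (1−α)R = 23.17 kΩ above and αR = 15.83 kΩ below.
Lower section ‖ load = 12.81 kΩ.
V_wiper = 3.51 × 12.81/(23.17 + 12.81) = 1.25 V.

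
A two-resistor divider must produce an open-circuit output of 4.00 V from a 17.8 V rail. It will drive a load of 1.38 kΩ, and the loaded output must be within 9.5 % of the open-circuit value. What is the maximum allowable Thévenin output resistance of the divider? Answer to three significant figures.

Loading drop = R_th/(R_th + R_L) ≤ 0.0950, so R_th ≤ R_L · ε/(1−ε) = 1.38 kΩ × 0.0950/0.9050 = 145 Ω.

R_th ≤ 145 Ω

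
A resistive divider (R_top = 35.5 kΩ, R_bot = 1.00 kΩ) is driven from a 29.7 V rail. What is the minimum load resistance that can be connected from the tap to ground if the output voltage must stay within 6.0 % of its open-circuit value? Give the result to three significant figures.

Output resistance R_th = R_top‖R_bot = (35500 × 1000)/36500 = 972.6 Ω.
The fractional drop is R_th/(R_th + R_L); requiring this ≤ 0.0600 gives R_L ≥ R_th(1/0.0600 − 1) = 972.6 × 15.67 = 15.2 kΩ.

R_L(min) ≈ 15.2 kΩ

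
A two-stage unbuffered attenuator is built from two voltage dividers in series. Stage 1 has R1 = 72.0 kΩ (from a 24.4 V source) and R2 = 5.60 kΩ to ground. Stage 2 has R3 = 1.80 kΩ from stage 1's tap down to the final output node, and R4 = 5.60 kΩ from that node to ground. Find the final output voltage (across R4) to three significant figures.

V_out ≈ 0.783 V

Stage 2 presents R3+R4 = 7.400 kΩ as a load on stage 1's tap.
Stage 1's lower leg becomes R2‖(R3+R4) = 3.188 kΩ, so V_mid = 24.4 × 3.188/75.19 = 1.034 V.
Stage 2 is itself unloaded: V_out = V_mid × R4/(R3+R4) = 1.034 × 5.60/7.400 = 0.783 V.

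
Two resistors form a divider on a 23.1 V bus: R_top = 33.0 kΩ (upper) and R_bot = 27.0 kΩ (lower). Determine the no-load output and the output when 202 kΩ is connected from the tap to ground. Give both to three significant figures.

Unloaded: 10.4 V; loaded: 9.68 V

Open-circuit: V = 23.1 × 27.0/(33.0 + 27.0) = 10.4 V.
With the load, R_bot becomes R_bot‖R_L = 23.82 kΩ, so V = 23.1 × 23.82/56.82 = 9.68 V.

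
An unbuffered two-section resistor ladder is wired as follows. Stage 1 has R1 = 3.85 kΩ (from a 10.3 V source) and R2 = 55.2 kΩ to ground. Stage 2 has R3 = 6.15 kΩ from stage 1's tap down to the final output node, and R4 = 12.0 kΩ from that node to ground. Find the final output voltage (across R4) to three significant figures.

V_out ≈ 5.31 V

Stage 2 presents R3+R4 = 18.15 kΩ as a load on stage 1's tap.
Stage 1's lower leg becomes R2‖(R3+R4) = 13.66 kΩ, so V_mid = 10.3 × 13.66/17.51 = 8.035 V.
Stage 2 is itself unloaded: V_out = V_mid × R4/(R3+R4) = 8.035 × 12.0/18.15 = 5.31 V.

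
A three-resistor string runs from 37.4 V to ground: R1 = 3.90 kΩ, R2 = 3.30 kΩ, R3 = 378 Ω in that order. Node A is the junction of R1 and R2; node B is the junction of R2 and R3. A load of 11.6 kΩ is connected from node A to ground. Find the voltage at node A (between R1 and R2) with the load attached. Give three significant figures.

Below node A the series string R2+R3 = 3678 Ω sits in parallel with the 11600 Ω load: 2793 Ω.
V_A = 37.4 × 2793/(3900 + 2793) = 15.6 V.

V ≈ 15.6 V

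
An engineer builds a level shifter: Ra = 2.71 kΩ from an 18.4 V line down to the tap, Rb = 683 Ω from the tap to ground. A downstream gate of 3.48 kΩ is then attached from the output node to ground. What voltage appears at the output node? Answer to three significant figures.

The load sits in parallel with Rb: Rb‖R_L = (683 × 3480) / (683 + 3480) = 570.9 Ω.
V_out = 18.4 × 570.9 / (2710 + 570.9) = 18.4 × 570.9/3281 = 3.20 V.

V_out ≈ 3.20 V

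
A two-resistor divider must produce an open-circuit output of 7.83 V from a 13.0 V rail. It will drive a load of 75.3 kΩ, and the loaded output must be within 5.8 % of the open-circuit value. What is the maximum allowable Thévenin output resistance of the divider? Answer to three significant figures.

R_th ≤ 4.64 kΩ

Loading drop = R_th/(R_th + R_L) ≤ 0.0580, so R_th ≤ R_L · ε/(1−ε) = 75.3 kΩ × 0.0580/0.9420 = 4.64 kΩ.
(Any R1, R2 with R2/(R1+R2) = 0.602 and R1‖R2 ≤ 4.64 kΩ will meet the spec.)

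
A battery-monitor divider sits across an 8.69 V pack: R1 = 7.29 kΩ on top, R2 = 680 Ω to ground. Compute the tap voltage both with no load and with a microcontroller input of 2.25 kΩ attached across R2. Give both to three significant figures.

Unloaded: 0.741 V; loaded: 0.581 V

Open-circuit: V = 8.69 × 680/(7290 + 680) = 0.741 V.
With the load, R2 becomes R2‖R_L = 522.2 Ω, so V = 8.69 × 522.2/7812 = 0.581 V.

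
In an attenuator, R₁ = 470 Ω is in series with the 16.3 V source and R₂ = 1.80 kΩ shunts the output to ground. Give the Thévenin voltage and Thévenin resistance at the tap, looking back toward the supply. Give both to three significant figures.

V_th = 12.9 V, R_th = 373 Ω

V_th is the open-circuit tap voltage: 16.3 × 1800/(470 + 1800) = 12.9 V.
With the supply zeroed, R₁ and R₂ appear in parallel from the tap: R_th = R₁‖R₂ = (470 × 1800)/2270 = 373 Ω.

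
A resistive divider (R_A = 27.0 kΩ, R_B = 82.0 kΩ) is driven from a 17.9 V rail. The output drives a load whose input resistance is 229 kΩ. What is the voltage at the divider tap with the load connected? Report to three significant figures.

The load sits in parallel with R_B: R_B‖R_L = (82.0 × 229) / (82.0 + 229) = 60.38 kΩ.
V_out = 17.9 × 60.38 / (27.0 + 60.38) = 17.9 × 60.38/87.38 = 12.4 V.
(Unloaded it would have been 13.5 V.)

V_out ≈ 12.4 V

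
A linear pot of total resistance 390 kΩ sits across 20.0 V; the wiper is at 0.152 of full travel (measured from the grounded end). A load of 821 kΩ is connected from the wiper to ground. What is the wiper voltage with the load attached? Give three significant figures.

V ≈ 2.86 V

The wiper splits the pot into (1−α)R = 330.7 kΩ above and αR = 59.28 kΩ below.
Lower section ‖ load = 55.29 kΩ.
V_wiper = 20.0 × 55.29/(330.7 + 55.29) = 2.86 V.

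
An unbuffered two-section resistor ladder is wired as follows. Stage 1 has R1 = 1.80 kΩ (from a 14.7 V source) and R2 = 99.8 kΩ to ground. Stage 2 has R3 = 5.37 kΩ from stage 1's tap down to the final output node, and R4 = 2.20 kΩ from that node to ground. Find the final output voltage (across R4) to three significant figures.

V_out ≈ 3.40 V

Stage 2 presents R3+R4 = 7.570 kΩ as a load on stage 1's tap.
Stage 1's lower leg becomes R2‖(R3+R4) = 7.036 kΩ, so V_mid = 14.7 × 7.036/8.836 = 11.71 V.
Stage 2 is itself unloaded: V_out = V_mid × R4/(R3+R4) = 11.71 × 2.20/7.570 = 3.40 V.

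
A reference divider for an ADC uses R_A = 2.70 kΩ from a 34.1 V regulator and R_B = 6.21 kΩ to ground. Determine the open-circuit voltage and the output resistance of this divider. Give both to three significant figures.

V_th is the open-circuit tap voltage: 34.1 × 6.21/(2.70 + 6.21) = 23.8 V.
With the supply zeroed, R_A and R_B appear in parallel from the tap: R_th = R_A‖R_B = (2.70 × 6.21)/8.910 = 1.88 kΩ.

V_th = 23.8 V, R_th = 1.88 kΩ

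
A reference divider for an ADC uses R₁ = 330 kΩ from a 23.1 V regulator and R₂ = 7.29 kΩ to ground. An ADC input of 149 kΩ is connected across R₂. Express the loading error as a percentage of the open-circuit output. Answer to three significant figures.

The divider's output (Thévenin) resistance is R₁‖R₂ = 7.132 kΩ.
Fractional drop under load = R_th/(R_th + R_L) = 7.132 / (7.132 + 149) = 0.04568.
So the output falls by 4.57 %.

4.57 %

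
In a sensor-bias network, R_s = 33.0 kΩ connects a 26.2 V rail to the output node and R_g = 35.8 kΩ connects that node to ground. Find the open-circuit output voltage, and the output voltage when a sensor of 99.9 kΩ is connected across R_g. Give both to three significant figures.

Open-circuit: V = 26.2 × 35.8/(33.0 + 35.8) = 13.6 V.
With the load, R_g becomes R_g‖R_L = 26.36 kΩ, so V = 26.2 × 26.36/59.36 = 11.6 V.

Unloaded: 13.6 V; loaded: 11.6 V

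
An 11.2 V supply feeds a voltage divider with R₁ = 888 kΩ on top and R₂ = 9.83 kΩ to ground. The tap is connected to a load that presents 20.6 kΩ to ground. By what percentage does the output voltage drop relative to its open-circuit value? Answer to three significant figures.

32.1 %

Unloaded V = 11.2 × 9.83/897.8 = 0.1226 V.
Loaded: R₂‖R_L = 6.655 kΩ, giving V = 11.2 × 6.655/894.7 = 0.08331 V.
Drop = (0.1226 − 0.08331) / 0.1226 = 32.1 %.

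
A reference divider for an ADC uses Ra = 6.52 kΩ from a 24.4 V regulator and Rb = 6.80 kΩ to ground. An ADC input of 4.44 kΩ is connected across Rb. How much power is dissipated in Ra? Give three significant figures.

P ≈ 45.8 mW

Total resistance from the source is Ra + (Rb‖R_L) = 9.206 kΩ, so I = 24.4/9.206 kΩ = 2.650 mA.
P = I²·Ra = (2.650 mA)² × 6.52 kΩ = 45.8 mW.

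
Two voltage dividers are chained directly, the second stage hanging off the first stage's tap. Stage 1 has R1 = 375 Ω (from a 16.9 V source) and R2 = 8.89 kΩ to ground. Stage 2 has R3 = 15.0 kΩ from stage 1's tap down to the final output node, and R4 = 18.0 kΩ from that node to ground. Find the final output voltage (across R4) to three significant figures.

Stage 2 presents R3+R4 = 33000 Ω as a load on stage 1's tap.
Stage 1's lower leg becomes R2‖(R3+R4) = 7003 Ω, so V_mid = 16.9 × 7003/7378 = 16.04 V.
Stage 2 is itself unloaded: V_out = V_mid × R4/(R3+R4) = 16.04 × 18000/33000 = 8.75 V.

V_out ≈ 8.75 V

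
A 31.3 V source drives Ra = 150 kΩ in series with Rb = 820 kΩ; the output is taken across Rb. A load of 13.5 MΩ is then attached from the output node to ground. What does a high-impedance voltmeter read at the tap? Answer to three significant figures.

The load sits in parallel with Rb: Rb‖R_L = (820 × 13500) / (820 + 13500) = 773.0 kΩ.
V_out = 31.3 × 773.0 / (150 + 773.0) = 31.3 × 773.0/923.0 = 26.2 V.
(Unloaded it would have been 26.5 V.)

V_out ≈ 26.2 V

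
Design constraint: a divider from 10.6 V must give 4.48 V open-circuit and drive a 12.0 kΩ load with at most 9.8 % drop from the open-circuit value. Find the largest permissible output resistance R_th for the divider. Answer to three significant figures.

Loading drop = R_th/(R_th + R_L) ≤ 0.0980, so R_th ≤ R_L · ε/(1−ε) = 12.0 kΩ × 0.0980/0.9020 = 1.30 kΩ.

R_th ≤ 1.30 kΩ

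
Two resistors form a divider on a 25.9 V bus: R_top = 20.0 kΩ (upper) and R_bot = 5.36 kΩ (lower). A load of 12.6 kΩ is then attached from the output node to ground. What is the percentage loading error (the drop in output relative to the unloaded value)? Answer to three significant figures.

The divider's output (Thévenin) resistance is R_top‖R_bot = 4.227 kΩ.
Fractional drop under load = R_th/(R_th + R_L) = 4.227 / (4.227 + 12.6) = 0.2512.
So the output falls by 25.1 %.

25.1 %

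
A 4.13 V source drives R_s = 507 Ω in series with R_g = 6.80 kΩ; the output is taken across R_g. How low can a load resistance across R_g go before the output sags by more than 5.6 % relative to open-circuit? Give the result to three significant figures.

Output resistance R_th = R_s‖R_g = (507 × 6800)/7307 = 471.8 Ω.
The fractional drop is R_th/(R_th + R_L); requiring this ≤ 0.0560 gives R_L ≥ R_th(1/0.0560 − 1) = 471.8 × 16.86 = 7.95 kΩ.

R_L(min) ≈ 7.95 kΩ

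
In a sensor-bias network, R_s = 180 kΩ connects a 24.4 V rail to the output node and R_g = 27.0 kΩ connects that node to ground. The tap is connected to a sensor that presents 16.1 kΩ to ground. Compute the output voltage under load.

V_out ≈ 1.29 V

The load sits in parallel with R_g: R_g‖R_L = (27.0 × 16.1) / (27.0 + 16.1) = 10.09 kΩ.
V_out = 24.4 × 10.09 / (180 + 10.09) = 24.4 × 10.09/190.1 = 1.29 V.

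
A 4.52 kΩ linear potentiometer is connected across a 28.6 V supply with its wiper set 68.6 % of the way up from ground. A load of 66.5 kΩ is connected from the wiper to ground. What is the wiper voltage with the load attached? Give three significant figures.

V ≈ 19.3 V

The wiper splits the pot into (1−α)R = 1.419 kΩ above and αR = 3.101 kΩ below.
Lower section ‖ load = 2.963 kΩ.
V_wiper = 28.6 × 2.963/(1.419 + 2.963) = 19.3 V.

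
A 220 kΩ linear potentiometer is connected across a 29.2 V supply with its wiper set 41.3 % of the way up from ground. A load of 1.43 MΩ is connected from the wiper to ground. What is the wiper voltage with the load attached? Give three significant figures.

The wiper splits the pot into (1−α)R = 129.1 kΩ above and αR = 90.86 kΩ below.
Lower section ‖ load = 85.43 kΩ.
V_wiper = 29.2 × 85.43/(129.1 + 85.43) = 11.6 V.

V ≈ 11.6 V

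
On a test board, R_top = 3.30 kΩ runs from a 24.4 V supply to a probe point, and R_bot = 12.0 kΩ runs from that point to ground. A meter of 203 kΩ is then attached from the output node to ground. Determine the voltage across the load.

The load sits in parallel with R_bot: R_bot‖R_L = (12.0 × 203) / (12.0 + 203) = 11.33 kΩ.
V_out = 24.4 × 11.33 / (3.30 + 11.33) = 24.4 × 11.33/14.63 = 18.9 V.
(Unloaded it would have been 19.1 V.)

V_out ≈ 18.9 V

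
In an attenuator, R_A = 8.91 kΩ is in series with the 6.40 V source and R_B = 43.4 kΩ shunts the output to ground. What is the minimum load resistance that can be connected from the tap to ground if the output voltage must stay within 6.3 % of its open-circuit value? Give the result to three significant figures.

Output resistance R_th = R_A‖R_B = (8.91 × 43.4)/52.31 = 7.392 kΩ.
The fractional drop is R_th/(R_th + R_L); requiring this ≤ 0.0630 gives R_L ≥ R_th(1/0.0630 − 1) = 7.392 × 14.87 = 110 kΩ.

R_L(min) ≈ 110 kΩ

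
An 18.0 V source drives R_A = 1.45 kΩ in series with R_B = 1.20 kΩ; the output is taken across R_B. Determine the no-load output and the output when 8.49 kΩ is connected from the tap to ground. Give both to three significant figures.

Unloaded: 8.15 V; loaded: 7.57 V

Open-circuit: V = 18.0 × 1.20/(1.45 + 1.20) = 8.15 V.
With the load, R_B becomes R_B‖R_L = 1.051 kΩ, so V = 18.0 × 1.051/2.501 = 7.57 V.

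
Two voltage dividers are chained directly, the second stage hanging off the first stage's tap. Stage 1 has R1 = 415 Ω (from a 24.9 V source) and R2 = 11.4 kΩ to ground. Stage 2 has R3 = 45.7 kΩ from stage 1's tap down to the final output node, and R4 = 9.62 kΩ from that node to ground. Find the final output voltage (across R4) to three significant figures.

V_out ≈ 4.15 V

Stage 2 presents R3+R4 = 55320 Ω as a load on stage 1's tap.
Stage 1's lower leg becomes R2‖(R3+R4) = 9452 Ω, so V_mid = 24.9 × 9452/9867 = 23.85 V.
Stage 2 is itself unloaded: V_out = V_mid × R4/(R3+R4) = 23.85 × 9620/55320 = 4.15 V.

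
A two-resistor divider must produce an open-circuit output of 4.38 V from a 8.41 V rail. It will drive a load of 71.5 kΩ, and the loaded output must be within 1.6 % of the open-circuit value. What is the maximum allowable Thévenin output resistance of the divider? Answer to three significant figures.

R_th ≤ 1.16 kΩ

Loading drop = R_th/(R_th + R_L) ≤ 0.0160, so R_th ≤ R_L · ε/(1−ε) = 71.5 kΩ × 0.0160/0.9840 = 1.16 kΩ.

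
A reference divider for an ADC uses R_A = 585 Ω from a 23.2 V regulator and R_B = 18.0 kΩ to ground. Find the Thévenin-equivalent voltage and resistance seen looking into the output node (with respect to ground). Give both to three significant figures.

V_th = 22.5 V, R_th = 567 Ω

V_th is the open-circuit tap voltage: 23.2 × 18000/(585 + 18000) = 22.5 V.
With the supply zeroed, R_A and R_B appear in parallel from the tap: R_th = R_A‖R_B = (585 × 18000)/18580 = 567 Ω.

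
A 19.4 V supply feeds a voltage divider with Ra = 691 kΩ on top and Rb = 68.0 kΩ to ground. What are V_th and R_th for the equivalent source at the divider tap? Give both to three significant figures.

V_th is the open-circuit tap voltage: 19.4 × 68.0/(691 + 68.0) = 1.74 V.
With the supply zeroed, Ra and Rb appear in parallel from the tap: R_th = Ra‖Rb = (691 × 68.0)/759.0 = 61.9 kΩ.

V_th = 1.74 V, R_th = 61.9 kΩ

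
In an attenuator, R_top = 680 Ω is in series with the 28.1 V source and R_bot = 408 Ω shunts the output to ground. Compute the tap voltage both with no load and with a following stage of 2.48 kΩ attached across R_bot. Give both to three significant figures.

Unloaded: 10.5 V; loaded: 9.56 V

Open-circuit: V = 28.1 × 408/(680 + 408) = 10.5 V.
With the load, R_bot becomes R_bot‖R_L = 350.4 Ω, so V = 28.1 × 350.4/1030 = 9.56 V.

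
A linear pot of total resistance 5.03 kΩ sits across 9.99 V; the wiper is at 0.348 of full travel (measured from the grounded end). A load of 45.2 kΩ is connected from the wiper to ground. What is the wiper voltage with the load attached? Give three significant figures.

V ≈ 3.39 V

The wiper splits the pot into (1−α)R = 3.280 kΩ above and αR = 1.750 kΩ below.
Lower section ‖ load = 1.685 kΩ.
V_wiper = 9.99 × 1.685/(3.280 + 1.685) = 3.39 V.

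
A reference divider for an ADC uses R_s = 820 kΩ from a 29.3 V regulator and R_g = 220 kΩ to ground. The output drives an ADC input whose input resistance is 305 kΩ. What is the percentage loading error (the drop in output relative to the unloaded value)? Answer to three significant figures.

36.3 %

The divider's output (Thévenin) resistance is R_s‖R_g = 173.5 kΩ.
Fractional drop under load = R_th/(R_th + R_L) = 173.5 / (173.5 + 305) = 0.3625.
So the output falls by 36.3 %.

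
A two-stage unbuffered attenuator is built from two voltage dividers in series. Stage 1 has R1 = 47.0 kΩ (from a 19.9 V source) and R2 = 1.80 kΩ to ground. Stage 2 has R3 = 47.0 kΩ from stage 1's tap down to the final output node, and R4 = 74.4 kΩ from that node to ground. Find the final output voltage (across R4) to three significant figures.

V_out ≈ 0.444 V

Stage 2 presents R3+R4 = 121.4 kΩ as a load on stage 1's tap.
Stage 1's lower leg becomes R2‖(R3+R4) = 1.774 kΩ, so V_mid = 19.9 × 1.774/48.77 = 0.7237 V.
Stage 2 is itself unloaded: V_out = V_mid × R4/(R3+R4) = 0.7237 × 74.4/121.4 = 0.444 V.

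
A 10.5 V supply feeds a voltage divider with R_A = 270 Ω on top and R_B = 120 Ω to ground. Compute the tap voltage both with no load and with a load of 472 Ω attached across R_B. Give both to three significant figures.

Open-circuit: V = 10.5 × 120/(270 + 120) = 3.23 V.
With the load, R_B becomes R_B‖R_L = 95.68 Ω, so V = 10.5 × 95.68/365.7 = 2.75 V.

Unloaded: 3.23 V; loaded: 2.75 V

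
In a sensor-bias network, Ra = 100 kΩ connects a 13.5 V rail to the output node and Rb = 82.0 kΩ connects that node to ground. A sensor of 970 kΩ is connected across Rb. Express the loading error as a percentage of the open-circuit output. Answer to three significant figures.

The divider's output (Thévenin) resistance is Ra‖Rb = 45.05 kΩ.
Fractional drop under load = R_th/(R_th + R_L) = 45.05 / (45.05 + 970) = 0.04439.
So the output falls by 4.44 %.

4.44 %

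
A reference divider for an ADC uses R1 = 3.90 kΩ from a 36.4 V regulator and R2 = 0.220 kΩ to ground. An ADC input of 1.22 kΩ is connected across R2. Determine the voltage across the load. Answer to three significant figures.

V_out ≈ 1.66 V

The load sits in parallel with R2: R2‖R_L = (220 × 1220) / (220 + 1220) = 186.4 Ω.
V_out = 36.4 × 186.4 / (3900 + 186.4) = 36.4 × 186.4/4086 = 1.66 V.
(Unloaded it would have been 1.94 V.)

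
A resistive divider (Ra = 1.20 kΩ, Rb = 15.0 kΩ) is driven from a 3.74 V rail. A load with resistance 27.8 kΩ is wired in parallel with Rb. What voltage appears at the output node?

The load sits in parallel with Rb: Rb‖R_L = (15.0 × 27.8) / (15.0 + 27.8) = 9.743 kΩ.
V_out = 3.74 × 9.743 / (1.20 + 9.743) = 3.74 × 9.743/10.94 = 3.33 V.

V_out ≈ 3.33 V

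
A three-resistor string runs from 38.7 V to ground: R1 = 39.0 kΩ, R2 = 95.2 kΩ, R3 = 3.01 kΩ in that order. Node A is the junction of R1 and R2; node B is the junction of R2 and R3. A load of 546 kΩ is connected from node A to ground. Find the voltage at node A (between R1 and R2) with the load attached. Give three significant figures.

V ≈ 26.4 V

Below node A the series string R2+R3 = 98.21 kΩ sits in parallel with the 546 kΩ load: 83.24 kΩ.
V_A = 38.7 × 83.24/(39.0 + 83.24) = 26.4 V.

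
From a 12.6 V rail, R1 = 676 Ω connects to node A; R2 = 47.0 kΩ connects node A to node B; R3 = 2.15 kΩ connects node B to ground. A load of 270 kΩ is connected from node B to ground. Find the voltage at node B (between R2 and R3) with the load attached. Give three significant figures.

At node B, R3 is in parallel with the load: R3‖R_L = 2133 Ω.
Below node A the resistance is R2 + (R3‖R_L) = 49130 Ω, so V_A = 12.6 × 49130/49810 = 12.43 V.
Then V_B = V_A × (R3‖R_L)/(R2 + R3‖R_L) = 12.43 × 2133/49130 = 0.540 V.

V ≈ 0.540 V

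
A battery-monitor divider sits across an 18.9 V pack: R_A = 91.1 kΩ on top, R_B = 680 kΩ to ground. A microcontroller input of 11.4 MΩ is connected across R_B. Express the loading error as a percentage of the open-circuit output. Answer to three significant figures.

0.700 %

The divider's output (Thévenin) resistance is R_A‖R_B = 80.34 kΩ.
Fractional drop under load = R_th/(R_th + R_L) = 80.34 / (80.34 + 11400) = 0.006998.
So the output falls by 0.700 %.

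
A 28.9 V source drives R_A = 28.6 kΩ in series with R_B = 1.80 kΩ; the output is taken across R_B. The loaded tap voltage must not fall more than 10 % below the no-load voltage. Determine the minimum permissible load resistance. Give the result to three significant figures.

Output resistance R_th = R_A‖R_B = (28.6 × 1.80)/30.40 = 1.693 kΩ.
The fractional drop is R_th/(R_th + R_L); requiring this ≤ 0.100 gives R_L ≥ R_th(1/0.100 − 1) = 1.693 × 9.000 = 15.2 kΩ.

R_L(min) ≈ 15.2 kΩ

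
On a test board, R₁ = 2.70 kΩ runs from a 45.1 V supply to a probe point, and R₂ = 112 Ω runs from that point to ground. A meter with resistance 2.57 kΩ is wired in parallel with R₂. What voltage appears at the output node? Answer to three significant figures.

V_out ≈ 1.72 V

The load sits in parallel with R₂: R₂‖R_L = (112 × 2570) / (112 + 2570) = 107.3 Ω.
V_out = 45.1 × 107.3 / (2700 + 107.3) = 45.1 × 107.3/2807 = 1.72 V.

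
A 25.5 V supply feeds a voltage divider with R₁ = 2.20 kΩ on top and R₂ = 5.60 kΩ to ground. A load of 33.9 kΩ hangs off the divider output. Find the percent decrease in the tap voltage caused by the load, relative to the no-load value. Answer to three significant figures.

The divider's output (Thévenin) resistance is R₁‖R₂ = 1.579 kΩ.
Fractional drop under load = R_th/(R_th + R_L) = 1.579 / (1.579 + 33.9) = 0.04452.
So the output falls by 4.45 %.

4.45 %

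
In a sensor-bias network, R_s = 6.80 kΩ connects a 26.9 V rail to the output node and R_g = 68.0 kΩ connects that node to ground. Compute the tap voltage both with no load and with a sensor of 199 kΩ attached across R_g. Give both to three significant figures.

Open-circuit: V = 26.9 × 68.0/(6.80 + 68.0) = 24.5 V.
With the load, R_g becomes R_g‖R_L = 50.68 kΩ, so V = 26.9 × 50.68/57.48 = 23.7 V.

Unloaded: 24.5 V; loaded: 23.7 V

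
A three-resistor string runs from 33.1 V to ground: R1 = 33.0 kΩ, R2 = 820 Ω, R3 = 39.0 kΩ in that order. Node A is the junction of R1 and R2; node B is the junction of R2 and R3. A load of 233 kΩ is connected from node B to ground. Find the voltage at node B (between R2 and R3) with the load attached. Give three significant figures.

At node B, R3 is in parallel with the load: R3‖R_L = 33410 Ω.
Below node A the resistance is R2 + (R3‖R_L) = 34230 Ω, so V_A = 33.1 × 34230/67230 = 16.85 V.
Then V_B = V_A × (R3‖R_L)/(R2 + R3‖R_L) = 16.85 × 33410/34230 = 16.4 V.

V ≈ 16.4 V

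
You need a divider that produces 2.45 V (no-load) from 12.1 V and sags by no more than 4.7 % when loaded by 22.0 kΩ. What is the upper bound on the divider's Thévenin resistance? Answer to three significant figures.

Loading drop = R_th/(R_th + R_L) ≤ 0.0470, so R_th ≤ R_L · ε/(1−ε) = 22.0 kΩ × 0.0470/0.9530 = 1.08 kΩ.
(Any R1, R2 with R2/(R1+R2) = 0.202 and R1‖R2 ≤ 1.08 kΩ will meet the spec.)

R_th ≤ 1.08 kΩ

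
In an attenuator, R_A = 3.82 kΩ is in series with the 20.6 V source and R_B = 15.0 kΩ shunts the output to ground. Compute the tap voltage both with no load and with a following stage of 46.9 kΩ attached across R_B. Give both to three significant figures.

Open-circuit: V = 20.6 × 15.0/(3.82 + 15.0) = 16.4 V.
With the load, R_B becomes R_B‖R_L = 11.37 kΩ, so V = 20.6 × 11.37/15.19 = 15.4 V.

Unloaded: 16.4 V; loaded: 15.4 V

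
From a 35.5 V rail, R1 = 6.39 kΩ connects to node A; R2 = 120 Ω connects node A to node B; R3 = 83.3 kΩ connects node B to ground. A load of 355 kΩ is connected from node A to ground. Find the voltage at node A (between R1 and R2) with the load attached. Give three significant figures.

Below node A the series string R2+R3 = 83420 Ω sits in parallel with the 355000 Ω load: 67550 Ω.
V_A = 35.5 × 67550/(6390 + 67550) = 32.4 V.

V ≈ 32.4 V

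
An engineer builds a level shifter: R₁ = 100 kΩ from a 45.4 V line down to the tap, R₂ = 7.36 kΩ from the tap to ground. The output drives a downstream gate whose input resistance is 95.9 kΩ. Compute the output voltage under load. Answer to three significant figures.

V_out ≈ 2.90 V

The load sits in parallel with R₂: R₂‖R_L = (7.36 × 95.9) / (7.36 + 95.9) = 6.835 kΩ.
V_out = 45.4 × 6.835 / (100 + 6.835) = 45.4 × 6.835/106.8 = 2.90 V.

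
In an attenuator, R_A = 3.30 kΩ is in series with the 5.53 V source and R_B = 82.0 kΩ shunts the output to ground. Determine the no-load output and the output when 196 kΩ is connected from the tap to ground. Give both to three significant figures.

Unloaded: 5.32 V; loaded: 5.23 V

Open-circuit: V = 5.53 × 82.0/(3.30 + 82.0) = 5.32 V.
With the load, R_B becomes R_B‖R_L = 57.81 kΩ, so V = 5.53 × 57.81/61.11 = 5.23 V.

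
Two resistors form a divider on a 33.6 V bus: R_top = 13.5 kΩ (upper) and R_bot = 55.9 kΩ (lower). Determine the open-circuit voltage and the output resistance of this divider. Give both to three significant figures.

V_th is the open-circuit tap voltage: 33.6 × 55.9/(13.5 + 55.9) = 27.1 V.
With the supply zeroed, R_top and R_bot appear in parallel from the tap: R_th = R_top‖R_bot = (13.5 × 55.9)/69.40 = 10.9 kΩ.

V_th = 27.1 V, R_th = 10.9 kΩ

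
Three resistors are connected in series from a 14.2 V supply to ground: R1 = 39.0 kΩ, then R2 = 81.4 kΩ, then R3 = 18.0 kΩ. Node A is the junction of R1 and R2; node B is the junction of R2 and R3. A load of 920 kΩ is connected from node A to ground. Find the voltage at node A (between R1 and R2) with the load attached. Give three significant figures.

V ≈ 9.90 V

Below node A the series string R2+R3 = 99.40 kΩ sits in parallel with the 920 kΩ load: 89.71 kΩ.
V_A = 14.2 × 89.71/(39.0 + 89.71) = 9.90 V.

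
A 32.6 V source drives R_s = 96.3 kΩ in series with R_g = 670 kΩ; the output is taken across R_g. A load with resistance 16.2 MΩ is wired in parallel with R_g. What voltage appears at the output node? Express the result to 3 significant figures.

V_out ≈ 28.4 V

The load sits in parallel with R_g: R_g‖R_L = (670 × 16200) / (670 + 16200) = 643.4 kΩ.
V_out = 32.6 × 643.4 / (96.3 + 643.4) = 32.6 × 643.4/739.7 = 28.4 V.
(Unloaded it would have been 28.5 V.)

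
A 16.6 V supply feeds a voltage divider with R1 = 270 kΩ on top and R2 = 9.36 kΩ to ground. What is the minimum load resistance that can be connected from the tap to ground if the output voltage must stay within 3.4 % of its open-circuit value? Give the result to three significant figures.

R_L(min) ≈ 257 kΩ

Output resistance R_th = R1‖R2 = (270 × 9.36)/279.4 = 9.046 kΩ.
The fractional drop is R_th/(R_th + R_L); requiring this ≤ 0.0340 gives R_L ≥ R_th(1/0.0340 − 1) = 9.046 × 28.41 = 257 kΩ.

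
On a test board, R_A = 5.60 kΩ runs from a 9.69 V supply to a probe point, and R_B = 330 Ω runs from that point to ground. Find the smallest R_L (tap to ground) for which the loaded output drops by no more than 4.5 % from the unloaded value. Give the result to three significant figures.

Output resistance R_th = R_A‖R_B = (5600 × 330)/5930 = 311.6 Ω.
The fractional drop is R_th/(R_th + R_L); requiring this ≤ 0.0450 gives R_L ≥ R_th(1/0.0450 − 1) = 311.6 × 21.22 = 6.61 kΩ.

R_L(min) ≈ 6.61 kΩ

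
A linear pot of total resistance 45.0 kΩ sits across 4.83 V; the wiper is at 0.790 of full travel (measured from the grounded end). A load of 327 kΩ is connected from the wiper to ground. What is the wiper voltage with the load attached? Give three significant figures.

The wiper splits the pot into (1−α)R = 9.450 kΩ above and αR = 35.55 kΩ below.
Lower section ‖ load = 32.06 kΩ.
V_wiper = 4.83 × 32.06/(9.450 + 32.06) = 3.73 V.

V ≈ 3.73 V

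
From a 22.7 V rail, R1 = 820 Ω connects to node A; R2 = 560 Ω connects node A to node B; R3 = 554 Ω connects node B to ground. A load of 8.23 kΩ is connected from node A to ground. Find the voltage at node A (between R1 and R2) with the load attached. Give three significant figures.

Below node A the series string R2+R3 = 1114 Ω sits in parallel with the 8230 Ω load: 981.2 Ω.
V_A = 22.7 × 981.2/(820 + 981.2) = 12.4 V.

V ≈ 12.4 V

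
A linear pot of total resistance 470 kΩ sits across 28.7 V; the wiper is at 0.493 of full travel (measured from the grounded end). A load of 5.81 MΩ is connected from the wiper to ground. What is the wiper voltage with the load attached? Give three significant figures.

V ≈ 13.9 V

The wiper splits the pot into (1−α)R = 238.3 kΩ above and αR = 231.7 kΩ below.
Lower section ‖ load = 222.8 kΩ.
V_wiper = 28.7 × 222.8/(238.3 + 222.8) = 13.9 V.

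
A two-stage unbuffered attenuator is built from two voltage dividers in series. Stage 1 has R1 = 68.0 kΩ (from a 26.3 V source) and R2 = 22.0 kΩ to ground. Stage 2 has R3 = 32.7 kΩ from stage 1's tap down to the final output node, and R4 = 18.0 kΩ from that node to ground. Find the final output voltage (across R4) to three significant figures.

V_out ≈ 1.72 V

Stage 2 presents R3+R4 = 50.70 kΩ as a load on stage 1's tap.
Stage 1's lower leg becomes R2‖(R3+R4) = 15.34 kΩ, so V_mid = 26.3 × 15.34/83.34 = 4.842 V.
Stage 2 is itself unloaded: V_out = V_mid × R4/(R3+R4) = 4.842 × 18.0/50.70 = 1.72 V.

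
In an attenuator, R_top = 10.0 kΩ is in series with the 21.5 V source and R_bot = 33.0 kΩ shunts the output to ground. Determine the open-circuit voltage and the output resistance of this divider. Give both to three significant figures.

V_th is the open-circuit tap voltage: 21.5 × 33.0/(10.0 + 33.0) = 16.5 V.
With the supply zeroed, R_top and R_bot appear in parallel from the tap: R_th = R_top‖R_bot = (10.0 × 33.0)/43.00 = 7.67 kΩ.

V_th = 16.5 V, R_th = 7.67 kΩ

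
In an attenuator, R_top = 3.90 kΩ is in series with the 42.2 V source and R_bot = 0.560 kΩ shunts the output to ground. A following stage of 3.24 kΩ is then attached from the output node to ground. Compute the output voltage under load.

V_out ≈ 4.60 V

The load sits in parallel with R_bot: R_bot‖R_L = (560 × 3240) / (560 + 3240) = 477.5 Ω.
V_out = 42.2 × 477.5 / (3900 + 477.5) = 42.2 × 477.5/4377 = 4.60 V.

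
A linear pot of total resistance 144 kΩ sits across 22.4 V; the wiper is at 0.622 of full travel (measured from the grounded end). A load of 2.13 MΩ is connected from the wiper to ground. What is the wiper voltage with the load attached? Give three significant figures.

V ≈ 13.7 V

The wiper splits the pot into (1−α)R = 54.43 kΩ above and αR = 89.57 kΩ below.
Lower section ‖ load = 85.95 kΩ.
V_wiper = 22.4 × 85.95/(54.43 + 85.95) = 13.7 V.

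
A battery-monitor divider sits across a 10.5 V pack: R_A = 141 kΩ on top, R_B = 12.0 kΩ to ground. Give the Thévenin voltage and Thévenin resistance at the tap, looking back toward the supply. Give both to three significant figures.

V_th = 0.824 V, R_th = 11.1 kΩ

V_th is the open-circuit tap voltage: 10.5 × 12.0/(141 + 12.0) = 0.824 V.
With the supply zeroed, R_A and R_B appear in parallel from the tap: R_th = R_A‖R_B = (141 × 12.0)/153.0 = 11.1 kΩ.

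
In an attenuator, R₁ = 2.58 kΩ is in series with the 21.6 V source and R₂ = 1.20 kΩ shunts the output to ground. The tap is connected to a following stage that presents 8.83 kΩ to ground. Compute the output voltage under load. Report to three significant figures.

V_out ≈ 6.28 V

The load sits in parallel with R₂: R₂‖R_L = (1.20 × 8.83) / (1.20 + 8.83) = 1.056 kΩ.
V_out = 21.6 × 1.056 / (2.58 + 1.056) = 21.6 × 1.056/3.636 = 6.28 V.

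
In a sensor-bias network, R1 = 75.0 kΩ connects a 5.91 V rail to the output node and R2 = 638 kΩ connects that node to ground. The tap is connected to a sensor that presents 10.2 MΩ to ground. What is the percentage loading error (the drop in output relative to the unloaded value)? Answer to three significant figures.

The divider's output (Thévenin) resistance is R1‖R2 = 67.11 kΩ.
Fractional drop under load = R_th/(R_th + R_L) = 67.11 / (67.11 + 10200) = 0.006536.
So the output falls by 0.654 %.

0.654 %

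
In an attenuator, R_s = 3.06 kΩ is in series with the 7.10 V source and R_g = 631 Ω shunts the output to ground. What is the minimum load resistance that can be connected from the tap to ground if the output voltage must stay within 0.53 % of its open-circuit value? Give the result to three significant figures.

R_L(min) ≈ 98.2 kΩ

Output resistance R_th = R_s‖R_g = (3060 × 631)/3691 = 523.1 Ω.
The fractional drop is R_th/(R_th + R_L); requiring this ≤ 0.00530 gives R_L ≥ R_th(1/0.00530 − 1) = 523.1 × 187.7 = 98.2 kΩ.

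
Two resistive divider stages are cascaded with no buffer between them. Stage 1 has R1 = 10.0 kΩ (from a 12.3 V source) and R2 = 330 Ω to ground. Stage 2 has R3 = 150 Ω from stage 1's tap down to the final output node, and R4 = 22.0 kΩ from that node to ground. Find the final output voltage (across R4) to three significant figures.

Stage 2 presents R3+R4 = 22150 Ω as a load on stage 1's tap.
Stage 1's lower leg becomes R2‖(R3+R4) = 325.2 Ω, so V_mid = 12.3 × 325.2/10330 = 0.3873 V.
Stage 2 is itself unloaded: V_out = V_mid × R4/(R3+R4) = 0.3873 × 22000/22150 = 0.385 V.

V_out ≈ 0.385 V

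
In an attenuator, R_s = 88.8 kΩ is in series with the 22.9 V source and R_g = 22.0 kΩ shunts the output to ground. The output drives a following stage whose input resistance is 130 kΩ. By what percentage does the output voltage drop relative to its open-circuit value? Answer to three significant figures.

11.9 %

The divider's output (Thévenin) resistance is R_s‖R_g = 17.63 kΩ.
Fractional drop under load = R_th/(R_th + R_L) = 17.63 / (17.63 + 130) = 0.1194.
So the output falls by 11.9 %.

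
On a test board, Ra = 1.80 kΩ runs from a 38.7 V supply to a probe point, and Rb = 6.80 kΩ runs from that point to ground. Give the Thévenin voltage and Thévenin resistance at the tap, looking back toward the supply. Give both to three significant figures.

V_th is the open-circuit tap voltage: 38.7 × 6.80/(1.80 + 6.80) = 30.6 V.
With the supply zeroed, Ra and Rb appear in parallel from the tap: R_th = Ra‖Rb = (1.80 × 6.80)/8.600 = 1.42 kΩ.

V_th = 30.6 V, R_th = 1.42 kΩ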